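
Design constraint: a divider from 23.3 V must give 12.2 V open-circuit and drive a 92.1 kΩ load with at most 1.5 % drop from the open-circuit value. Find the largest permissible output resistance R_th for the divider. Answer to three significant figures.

Loading drop = R_th/(R_th + R_L) ≤ 0.0150, so R_th ≤ R_L · ε/(1−ε) = 92.1 kΩ × 0.0150/0.9850 = 1.40 kΩ.
(Any R1, R2 with R2/(R1+R2) = 0.524 and R1‖R2 ≤ 1.40 kΩ will meet the spec.)

R_th ≤ 1.40 kΩ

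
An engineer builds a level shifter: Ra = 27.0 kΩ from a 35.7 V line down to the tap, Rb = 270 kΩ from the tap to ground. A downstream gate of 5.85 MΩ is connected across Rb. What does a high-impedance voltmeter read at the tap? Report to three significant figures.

The load sits in parallel with Rb: Rb‖R_L = (270 × 5850) / (270 + 5850) = 258.1 kΩ.
V_out = 35.7 × 258.1 / (27.0 + 258.1) = 35.7 × 258.1/285.1 = 32.3 V.

V_out ≈ 32.3 V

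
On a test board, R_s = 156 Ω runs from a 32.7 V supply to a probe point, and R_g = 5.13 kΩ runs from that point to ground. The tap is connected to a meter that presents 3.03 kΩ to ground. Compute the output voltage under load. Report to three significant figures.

The load sits in parallel with R_g: R_g‖R_L = (5130 × 3030) / (5130 + 3030) = 1905 Ω.
V_out = 32.7 × 1905 / (156 + 1905) = 32.7 × 1905/2061 = 30.2 V.

V_out ≈ 30.2 V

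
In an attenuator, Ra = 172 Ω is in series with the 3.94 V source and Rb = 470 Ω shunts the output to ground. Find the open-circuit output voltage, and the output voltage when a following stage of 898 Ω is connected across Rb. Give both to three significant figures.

Open-circuit: V = 3.94 × 470/(172 + 470) = 2.88 V.
With the load, Rb becomes Rb‖R_L = 308.5 Ω, so V = 3.94 × 308.5/480.5 = 2.53 V.

Unloaded: 2.88 V; loaded: 2.53 V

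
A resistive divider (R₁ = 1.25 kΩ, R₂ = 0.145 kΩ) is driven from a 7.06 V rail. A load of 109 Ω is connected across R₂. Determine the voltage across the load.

The load sits in parallel with R₂: R₂‖R_L = (145 × 109) / (145 + 109) = 62.22 Ω.
V_out = 7.06 × 62.22 / (1250 + 62.22) = 7.06 × 62.22/1312 = 0.335 V.
(Unloaded it would have been 0.734 V.)

V_out ≈ 0.335 V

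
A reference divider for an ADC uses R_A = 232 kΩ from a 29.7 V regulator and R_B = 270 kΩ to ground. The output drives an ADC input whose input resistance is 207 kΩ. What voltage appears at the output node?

The load sits in parallel with R_B: R_B‖R_L = (270 × 207) / (270 + 207) = 117.2 kΩ.
V_out = 29.7 × 117.2 / (232 + 117.2) = 29.7 × 117.2/349.2 = 9.97 V.

V_out ≈ 9.97 V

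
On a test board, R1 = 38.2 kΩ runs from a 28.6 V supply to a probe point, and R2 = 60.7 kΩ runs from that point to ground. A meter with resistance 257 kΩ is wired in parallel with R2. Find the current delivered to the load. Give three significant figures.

R2‖R_L = 49.10 kΩ; V_out = 28.6 × 49.10/87.30 = 16.09 V.
I_L = V_out / R_L = 16.09 / 257 kΩ = 0.0626 mA.

I_L ≈ 0.0626 mA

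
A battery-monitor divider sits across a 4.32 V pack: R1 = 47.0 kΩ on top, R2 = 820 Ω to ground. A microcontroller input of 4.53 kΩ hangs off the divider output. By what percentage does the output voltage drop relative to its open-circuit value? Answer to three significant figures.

Unloaded V = 4.32 × 820/47820 = 0.07408 V.
Loaded: R2‖R_L = 694.3 Ω, giving V = 4.32 × 694.3/47690 = 0.06289 V.
Drop = (0.07408 − 0.06289) / 0.07408 = 15.1 %.

15.1 %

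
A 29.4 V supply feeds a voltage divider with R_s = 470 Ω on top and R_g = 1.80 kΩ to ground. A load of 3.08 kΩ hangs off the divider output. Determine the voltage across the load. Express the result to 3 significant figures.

V_out ≈ 20.8 V

The load sits in parallel with R_g: R_g‖R_L = (1800 × 3080) / (1800 + 3080) = 1136 Ω.
V_out = 29.4 × 1136 / (470 + 1136) = 29.4 × 1136/1606 = 20.8 V.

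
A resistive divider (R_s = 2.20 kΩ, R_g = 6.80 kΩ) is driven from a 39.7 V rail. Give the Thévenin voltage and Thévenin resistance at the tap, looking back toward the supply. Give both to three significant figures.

V_th = 30.0 V, R_th = 1.66 kΩ

V_th is the open-circuit tap voltage: 39.7 × 6.80/(2.20 + 6.80) = 30.0 V.
With the supply zeroed, R_s and R_g appear in parallel from the tap: R_th = R_s‖R_g = (2.20 × 6.80)/9.000 = 1.66 kΩ.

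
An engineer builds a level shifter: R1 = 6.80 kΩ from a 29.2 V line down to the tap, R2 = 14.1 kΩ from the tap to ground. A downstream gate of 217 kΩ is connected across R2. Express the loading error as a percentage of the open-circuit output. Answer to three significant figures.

The divider's output (Thévenin) resistance is R1‖R2 = 4.588 kΩ.
Fractional drop under load = R_th/(R_th + R_L) = 4.588 / (4.588 + 217) = 0.02070.
So the output falls by 2.07 %.

2.07 %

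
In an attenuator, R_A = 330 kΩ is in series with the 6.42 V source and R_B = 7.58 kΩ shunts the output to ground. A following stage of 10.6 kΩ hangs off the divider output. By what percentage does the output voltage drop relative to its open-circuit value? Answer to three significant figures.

41.1 %

The divider's output (Thévenin) resistance is R_A‖R_B = 7.410 kΩ.
Fractional drop under load = R_th/(R_th + R_L) = 7.410 / (7.410 + 10.6) = 0.4114.
So the output falls by 41.1 %.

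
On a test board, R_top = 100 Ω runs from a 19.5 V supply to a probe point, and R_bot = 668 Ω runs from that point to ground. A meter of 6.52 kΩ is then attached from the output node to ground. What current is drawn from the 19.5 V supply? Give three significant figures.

R_bot‖R_L = 605.9 Ω, so the source sees R_top + R_bot‖R_L = 705.9 Ω.
I = 19.5 V / 705.9 Ω = 27.6 mA.

I ≈ 27.6 mA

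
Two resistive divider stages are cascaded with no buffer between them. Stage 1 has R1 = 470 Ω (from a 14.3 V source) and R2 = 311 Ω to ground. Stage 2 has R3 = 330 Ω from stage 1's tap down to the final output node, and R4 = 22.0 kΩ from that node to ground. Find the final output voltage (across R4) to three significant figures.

Stage 2 presents R3+R4 = 22330 Ω as a load on stage 1's tap.
Stage 1's lower leg becomes R2‖(R3+R4) = 306.7 Ω, so V_mid = 14.3 × 306.7/776.7 = 5.647 V.
Stage 2 is itself unloaded: V_out = V_mid × R4/(R3+R4) = 5.647 × 22000/22330 = 5.56 V.

V_out ≈ 5.56 V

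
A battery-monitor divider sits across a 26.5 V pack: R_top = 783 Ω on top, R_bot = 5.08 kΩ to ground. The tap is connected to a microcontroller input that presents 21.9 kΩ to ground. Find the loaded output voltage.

The load sits in parallel with R_bot: R_bot‖R_L = (5080 × 21900) / (5080 + 21900) = 4123 Ω.
V_out = 26.5 × 4123 / (783 + 4123) = 26.5 × 4123/4906 = 22.3 V.

V_out ≈ 22.3 V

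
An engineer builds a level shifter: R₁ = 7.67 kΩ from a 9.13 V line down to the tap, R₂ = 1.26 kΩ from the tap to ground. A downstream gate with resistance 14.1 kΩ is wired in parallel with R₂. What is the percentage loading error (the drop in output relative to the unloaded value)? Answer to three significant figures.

The divider's output (Thévenin) resistance is R₁‖R₂ = 1.082 kΩ.
Fractional drop under load = R_th/(R_th + R_L) = 1.082 / (1.082 + 14.1) = 0.07128.
So the output falls by 7.13 %.

7.13 %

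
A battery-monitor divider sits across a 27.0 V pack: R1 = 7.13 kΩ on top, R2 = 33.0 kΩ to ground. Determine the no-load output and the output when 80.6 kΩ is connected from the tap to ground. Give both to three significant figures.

Open-circuit: V = 27.0 × 33.0/(7.13 + 33.0) = 22.2 V.
With the load, R2 becomes R2‖R_L = 23.41 kΩ, so V = 27.0 × 23.41/30.54 = 20.7 V.

Unloaded: 22.2 V; loaded: 20.7 V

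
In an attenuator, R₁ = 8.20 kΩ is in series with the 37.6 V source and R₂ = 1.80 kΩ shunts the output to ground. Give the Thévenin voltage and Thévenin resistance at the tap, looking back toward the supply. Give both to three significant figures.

V_th = 6.77 V, R_th = 1.48 kΩ

V_th is the open-circuit tap voltage: 37.6 × 1.80/(8.20 + 1.80) = 6.77 V.
With the supply zeroed, R₁ and R₂ appear in parallel from the tap: R_th = R₁‖R₂ = (8.20 × 1.80)/10.00 = 1.48 kΩ.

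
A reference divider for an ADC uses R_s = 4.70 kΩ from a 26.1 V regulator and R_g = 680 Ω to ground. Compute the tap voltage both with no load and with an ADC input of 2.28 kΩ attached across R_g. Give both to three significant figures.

Open-circuit: V = 26.1 × 680/(4700 + 680) = 3.30 V.
With the load, R_g becomes R_g‖R_L = 523.8 Ω, so V = 26.1 × 523.8/5224 = 2.62 V.

Unloaded: 3.30 V; loaded: 2.62 V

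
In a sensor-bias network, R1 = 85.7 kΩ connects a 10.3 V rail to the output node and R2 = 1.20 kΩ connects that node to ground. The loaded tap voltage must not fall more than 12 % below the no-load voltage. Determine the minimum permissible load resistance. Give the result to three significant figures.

Output resistance R_th = R1‖R2 = (85.7 × 1.20)/86.90 = 1.183 kΩ.
The fractional drop is R_th/(R_th + R_L); requiring this ≤ 0.120 gives R_L ≥ R_th(1/0.120 − 1) = 1.183 × 7.333 = 8.68 kΩ.

R_L(min) ≈ 8.68 kΩ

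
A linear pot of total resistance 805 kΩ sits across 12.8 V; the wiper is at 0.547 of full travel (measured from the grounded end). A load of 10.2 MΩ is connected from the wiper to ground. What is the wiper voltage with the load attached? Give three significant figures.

The wiper splits the pot into (1−α)R = 364.7 kΩ above and αR = 440.3 kΩ below.
Lower section ‖ load = 422.1 kΩ.
V_wiper = 12.8 × 422.1/(364.7 + 422.1) = 6.87 V.

V ≈ 6.87 V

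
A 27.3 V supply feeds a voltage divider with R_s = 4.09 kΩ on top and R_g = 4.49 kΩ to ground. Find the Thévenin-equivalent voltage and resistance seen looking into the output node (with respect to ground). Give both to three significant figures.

V_th = 14.3 V, R_th = 2.14 kΩ

V_th is the open-circuit tap voltage: 27.3 × 4.49/(4.09 + 4.49) = 14.3 V.
With the supply zeroed, R_s and R_g appear in parallel from the tap: R_th = R_s‖R_g = (4.09 × 4.49)/8.580 = 2.14 kΩ.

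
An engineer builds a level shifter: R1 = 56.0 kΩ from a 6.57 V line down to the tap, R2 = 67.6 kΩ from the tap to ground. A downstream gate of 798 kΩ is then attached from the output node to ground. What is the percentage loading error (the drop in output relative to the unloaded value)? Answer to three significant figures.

The divider's output (Thévenin) resistance is R1‖R2 = 30.63 kΩ.
Fractional drop under load = R_th/(R_th + R_L) = 30.63 / (30.63 + 798) = 0.03696.
So the output falls by 3.70 %.

3.70 %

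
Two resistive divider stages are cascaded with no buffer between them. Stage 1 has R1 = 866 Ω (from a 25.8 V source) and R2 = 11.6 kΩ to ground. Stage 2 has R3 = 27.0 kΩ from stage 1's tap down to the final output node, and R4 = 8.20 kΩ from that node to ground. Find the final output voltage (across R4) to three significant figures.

Stage 2 presents R3+R4 = 35200 Ω as a load on stage 1's tap.
Stage 1's lower leg becomes R2‖(R3+R4) = 8725 Ω, so V_mid = 25.8 × 8725/9591 = 23.47 V.
Stage 2 is itself unloaded: V_out = V_mid × R4/(R3+R4) = 23.47 × 8200/35200 = 5.47 V.

V_out ≈ 5.47 V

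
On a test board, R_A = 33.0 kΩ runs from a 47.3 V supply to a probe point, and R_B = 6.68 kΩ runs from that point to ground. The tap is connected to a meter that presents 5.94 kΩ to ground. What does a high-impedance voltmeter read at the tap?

The load sits in parallel with R_B: R_B‖R_L = (6.68 × 5.94) / (6.68 + 5.94) = 3.144 kΩ.
V_out = 47.3 × 3.144 / (33.0 + 3.144) = 47.3 × 3.144/36.14 = 4.11 V.
(Unloaded it would have been 7.96 V.)

V_out ≈ 4.11 V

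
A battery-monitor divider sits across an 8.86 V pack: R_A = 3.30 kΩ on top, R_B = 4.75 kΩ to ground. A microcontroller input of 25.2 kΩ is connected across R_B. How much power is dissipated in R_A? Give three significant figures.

P ≈ 4.87 mW

Total resistance from the source is R_A + (R_B‖R_L) = 7.297 kΩ, so I = 8.86/7.297 kΩ = 1.214 mA.
P = I²·R_A = (1.214 mA)² × 3.30 kΩ = 4.87 mW.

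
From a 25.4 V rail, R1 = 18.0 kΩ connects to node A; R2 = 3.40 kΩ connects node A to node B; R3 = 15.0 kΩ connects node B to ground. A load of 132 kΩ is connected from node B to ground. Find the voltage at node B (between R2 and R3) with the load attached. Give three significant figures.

At node B, R3 is in parallel with the load: R3‖R_L = 13.47 kΩ.
Below node A the resistance is R2 + (R3‖R_L) = 16.87 kΩ, so V_A = 25.4 × 16.87/34.87 = 12.29 V.
Then V_B = V_A × (R3‖R_L)/(R2 + R3‖R_L) = 12.29 × 13.47/16.87 = 9.81 V.

V ≈ 9.81 V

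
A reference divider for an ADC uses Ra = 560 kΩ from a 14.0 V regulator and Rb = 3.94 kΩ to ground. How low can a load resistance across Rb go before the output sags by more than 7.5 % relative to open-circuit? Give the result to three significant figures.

R_L(min) ≈ 48.3 kΩ

Output resistance R_th = Ra‖Rb = (560 × 3.94)/563.9 = 3.912 kΩ.
The fractional drop is R_th/(R_th + R_L); requiring this ≤ 0.0750 gives R_L ≥ R_th(1/0.0750 − 1) = 3.912 × 12.33 = 48.3 kΩ.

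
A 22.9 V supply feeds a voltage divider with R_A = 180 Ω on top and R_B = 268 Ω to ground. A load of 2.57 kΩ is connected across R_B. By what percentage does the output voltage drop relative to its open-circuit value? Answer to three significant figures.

4.02 %

The divider's output (Thévenin) resistance is R_A‖R_B = 107.7 Ω.
Fractional drop under load = R_th/(R_th + R_L) = 107.7 / (107.7 + 2570) = 0.04021.
So the output falls by 4.02 %.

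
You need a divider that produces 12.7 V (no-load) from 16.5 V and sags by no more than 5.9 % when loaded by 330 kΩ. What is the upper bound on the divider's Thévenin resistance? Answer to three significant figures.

Loading drop = R_th/(R_th + R_L) ≤ 0.0590, so R_th ≤ R_L · ε/(1−ε) = 330 kΩ × 0.0590/0.9410 = 20.7 kΩ.

R_th ≤ 20.7 kΩ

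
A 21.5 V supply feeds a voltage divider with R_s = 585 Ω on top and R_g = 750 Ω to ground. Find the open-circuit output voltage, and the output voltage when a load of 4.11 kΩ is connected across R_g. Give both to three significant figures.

Unloaded: 12.1 V; loaded: 11.2 V

Open-circuit: V = 21.5 × 750/(585 + 750) = 12.1 V.
With the load, R_g becomes R_g‖R_L = 634.3 Ω, so V = 21.5 × 634.3/1219 = 11.2 V.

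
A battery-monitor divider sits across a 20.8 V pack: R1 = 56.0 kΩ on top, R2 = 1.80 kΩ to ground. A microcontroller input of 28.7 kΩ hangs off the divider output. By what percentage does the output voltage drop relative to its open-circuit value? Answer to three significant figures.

The divider's output (Thévenin) resistance is R1‖R2 = 1.744 kΩ.
Fractional drop under load = R_th/(R_th + R_L) = 1.744 / (1.744 + 28.7) = 0.05728.
So the output falls by 5.73 %.

5.73 %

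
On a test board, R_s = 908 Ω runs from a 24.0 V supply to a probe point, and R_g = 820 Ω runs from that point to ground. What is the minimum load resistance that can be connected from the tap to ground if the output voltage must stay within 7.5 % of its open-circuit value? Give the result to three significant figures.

R_L(min) ≈ 5.31 kΩ

Output resistance R_th = R_s‖R_g = (908 × 820)/1728 = 430.9 Ω.
The fractional drop is R_th/(R_th + R_L); requiring this ≤ 0.0750 gives R_L ≥ R_th(1/0.0750 − 1) = 430.9 × 12.33 = 5.31 kΩ.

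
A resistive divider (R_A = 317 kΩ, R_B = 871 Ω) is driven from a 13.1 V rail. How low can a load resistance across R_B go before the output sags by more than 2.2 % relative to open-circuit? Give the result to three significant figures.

Output resistance R_th = R_A‖R_B = (317000 × 871)/317900 = 868.6 Ω.
The fractional drop is R_th/(R_th + R_L); requiring this ≤ 0.0220 gives R_L ≥ R_th(1/0.0220 − 1) = 868.6 × 44.45 = 38.6 kΩ.

R_L(min) ≈ 38.6 kΩ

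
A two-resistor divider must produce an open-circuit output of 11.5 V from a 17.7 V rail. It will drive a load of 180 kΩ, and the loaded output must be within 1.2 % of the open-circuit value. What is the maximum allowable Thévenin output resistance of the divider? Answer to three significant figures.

R_th ≤ 2.19 kΩ

Loading drop = R_th/(R_th + R_L) ≤ 0.0120, so R_th ≤ R_L · ε/(1−ε) = 180 kΩ × 0.0120/0.9880 = 2.19 kΩ.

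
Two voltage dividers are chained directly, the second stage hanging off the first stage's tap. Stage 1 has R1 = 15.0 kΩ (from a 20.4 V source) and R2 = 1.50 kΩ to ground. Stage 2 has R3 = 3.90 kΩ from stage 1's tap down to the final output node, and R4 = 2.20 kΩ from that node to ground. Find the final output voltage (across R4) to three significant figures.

Stage 2 presents R3+R4 = 6.100 kΩ as a load on stage 1's tap.
Stage 1's lower leg becomes R2‖(R3+R4) = 1.204 kΩ, so V_mid = 20.4 × 1.204/16.20 = 1.516 V.
Stage 2 is itself unloaded: V_out = V_mid × R4/(R3+R4) = 1.516 × 2.20/6.100 = 0.547 V.

V_out ≈ 0.547 V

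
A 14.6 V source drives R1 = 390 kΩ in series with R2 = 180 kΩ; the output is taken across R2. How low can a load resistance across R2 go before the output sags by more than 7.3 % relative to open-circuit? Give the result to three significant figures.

Output resistance R_th = R1‖R2 = (390 × 180)/570.0 = 123.2 kΩ.
The fractional drop is R_th/(R_th + R_L); requiring this ≤ 0.0730 gives R_L ≥ R_th(1/0.0730 − 1) = 123.2 × 12.70 = 1.56 MΩ.

R_L(min) ≈ 1.56 MΩ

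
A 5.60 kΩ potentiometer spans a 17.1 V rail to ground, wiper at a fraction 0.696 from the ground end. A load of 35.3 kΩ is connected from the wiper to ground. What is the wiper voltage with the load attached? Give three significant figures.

The wiper splits the pot into (1−α)R = 1.702 kΩ above and αR = 3.898 kΩ below.
Lower section ‖ load = 3.510 kΩ.
V_wiper = 17.1 × 3.510/(1.702 + 3.510) = 11.5 V.

V ≈ 11.5 V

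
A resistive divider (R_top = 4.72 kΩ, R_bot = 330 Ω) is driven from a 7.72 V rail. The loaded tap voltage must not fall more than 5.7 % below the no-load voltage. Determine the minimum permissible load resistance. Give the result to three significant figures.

R_L(min) ≈ 5.10 kΩ

Output resistance R_th = R_top‖R_bot = (4720 × 330)/5050 = 308.4 Ω.
The fractional drop is R_th/(R_th + R_L); requiring this ≤ 0.0570 gives R_L ≥ R_th(1/0.0570 − 1) = 308.4 × 16.54 = 5.10 kΩ.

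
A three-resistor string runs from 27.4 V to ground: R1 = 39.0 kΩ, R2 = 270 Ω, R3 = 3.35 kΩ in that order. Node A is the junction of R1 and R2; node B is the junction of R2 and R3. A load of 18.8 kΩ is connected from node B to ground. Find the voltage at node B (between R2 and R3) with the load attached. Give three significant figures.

At node B, R3 is in parallel with the load: R3‖R_L = 2843 Ω.
Below node A the resistance is R2 + (R3‖R_L) = 3113 Ω, so V_A = 27.4 × 3113/42110 = 2.026 V.
Then V_B = V_A × (R3‖R_L)/(R2 + R3‖R_L) = 2.026 × 2843/3113 = 1.85 V.

V ≈ 1.85 V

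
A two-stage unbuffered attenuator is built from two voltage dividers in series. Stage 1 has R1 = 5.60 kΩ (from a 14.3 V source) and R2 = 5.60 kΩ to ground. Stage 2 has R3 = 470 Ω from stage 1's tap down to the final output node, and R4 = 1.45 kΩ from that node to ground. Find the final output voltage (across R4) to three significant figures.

V_out ≈ 2.20 V

Stage 2 presents R3+R4 = 1920 Ω as a load on stage 1's tap.
Stage 1's lower leg becomes R2‖(R3+R4) = 1430 Ω, so V_mid = 14.3 × 1430/7030 = 2.908 V.
Stage 2 is itself unloaded: V_out = V_mid × R4/(R3+R4) = 2.908 × 1450/1920 = 2.20 V.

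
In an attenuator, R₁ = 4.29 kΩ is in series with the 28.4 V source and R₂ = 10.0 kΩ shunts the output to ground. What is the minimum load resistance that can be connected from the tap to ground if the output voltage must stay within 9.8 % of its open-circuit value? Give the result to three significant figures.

Output resistance R_th = R₁‖R₂ = (4.29 × 10.0)/14.29 = 3.002 kΩ.
The fractional drop is R_th/(R_th + R_L); requiring this ≤ 0.0980 gives R_L ≥ R_th(1/0.0980 − 1) = 3.002 × 9.204 = 27.6 kΩ.

R_L(min) ≈ 27.6 kΩ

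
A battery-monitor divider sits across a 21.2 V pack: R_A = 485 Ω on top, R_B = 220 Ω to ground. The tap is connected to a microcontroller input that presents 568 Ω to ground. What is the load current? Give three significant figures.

I_L ≈ 9.20 mA

R_B‖R_L = 158.6 Ω; V_out = 21.2 × 158.6/643.6 = 5.224 V.
I_L = V_out / R_L = 5.224 / 568 Ω = 9.20 mA.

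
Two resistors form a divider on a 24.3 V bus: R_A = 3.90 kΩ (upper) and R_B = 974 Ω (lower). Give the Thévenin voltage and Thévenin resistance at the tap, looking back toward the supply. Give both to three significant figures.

V_th = 4.86 V, R_th = 779 Ω

V_th is the open-circuit tap voltage: 24.3 × 974/(3900 + 974) = 4.86 V.
With the supply zeroed, R_A and R_B appear in parallel from the tap: R_th = R_A‖R_B = (3900 × 974)/4874 = 779 Ω.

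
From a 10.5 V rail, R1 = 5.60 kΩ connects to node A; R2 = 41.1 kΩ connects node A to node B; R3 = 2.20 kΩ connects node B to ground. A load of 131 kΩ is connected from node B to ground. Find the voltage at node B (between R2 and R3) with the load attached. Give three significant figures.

V ≈ 0.465 V

At node B, R3 is in parallel with the load: R3‖R_L = 2.164 kΩ.
Below node A the resistance is R2 + (R3‖R_L) = 43.26 kΩ, so V_A = 10.5 × 43.26/48.86 = 9.297 V.
Then V_B = V_A × (R3‖R_L)/(R2 + R3‖R_L) = 9.297 × 2.164/43.26 = 0.465 V.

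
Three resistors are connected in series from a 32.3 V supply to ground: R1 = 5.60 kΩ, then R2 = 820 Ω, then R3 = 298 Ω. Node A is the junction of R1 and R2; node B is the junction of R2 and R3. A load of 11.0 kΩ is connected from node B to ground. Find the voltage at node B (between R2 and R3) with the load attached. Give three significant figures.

At node B, R3 is in parallel with the load: R3‖R_L = 290.1 Ω.
Below node A the resistance is R2 + (R3‖R_L) = 1110 Ω, so V_A = 32.3 × 1110/6710 = 5.344 V.
Then V_B = V_A × (R3‖R_L)/(R2 + R3‖R_L) = 5.344 × 290.1/1110 = 1.40 V.

V ≈ 1.40 V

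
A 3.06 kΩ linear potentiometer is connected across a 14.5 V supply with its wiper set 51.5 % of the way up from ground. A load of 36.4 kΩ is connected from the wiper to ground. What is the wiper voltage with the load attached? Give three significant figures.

The wiper splits the pot into (1−α)R = 1.484 kΩ above and αR = 1.576 kΩ below.
Lower section ‖ load = 1.511 kΩ.
V_wiper = 14.5 × 1.511/(1.484 + 1.511) = 7.31 V.

V ≈ 7.31 V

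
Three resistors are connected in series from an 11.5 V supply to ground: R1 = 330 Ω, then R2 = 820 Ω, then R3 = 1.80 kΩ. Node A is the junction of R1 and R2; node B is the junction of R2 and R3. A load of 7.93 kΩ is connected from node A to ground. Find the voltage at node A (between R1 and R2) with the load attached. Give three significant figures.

Below node A the series string R2+R3 = 2620 Ω sits in parallel with the 7930 Ω load: 1969 Ω.
V_A = 11.5 × 1969/(330 + 1969) = 9.85 V.

V ≈ 9.85 V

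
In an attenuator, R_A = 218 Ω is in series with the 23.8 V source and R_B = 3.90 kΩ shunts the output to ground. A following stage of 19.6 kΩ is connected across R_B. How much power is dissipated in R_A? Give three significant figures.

Total resistance from the source is R_A + (R_B‖R_L) = 3471 Ω, so I = 23.8/3471 Ω = 6.857 mA.
P = I²·R_A = (6.857 mA)² × 218 Ω = 10.3 mW.

P ≈ 10.3 mW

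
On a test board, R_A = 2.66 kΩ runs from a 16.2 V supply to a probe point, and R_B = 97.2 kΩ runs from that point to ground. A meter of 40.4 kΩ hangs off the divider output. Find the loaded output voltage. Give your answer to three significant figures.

V_out ≈ 14.8 V

The load sits in parallel with R_B: R_B‖R_L = (97.2 × 40.4) / (97.2 + 40.4) = 28.54 kΩ.
V_out = 16.2 × 28.54 / (2.66 + 28.54) = 16.2 × 28.54/31.20 = 14.8 V.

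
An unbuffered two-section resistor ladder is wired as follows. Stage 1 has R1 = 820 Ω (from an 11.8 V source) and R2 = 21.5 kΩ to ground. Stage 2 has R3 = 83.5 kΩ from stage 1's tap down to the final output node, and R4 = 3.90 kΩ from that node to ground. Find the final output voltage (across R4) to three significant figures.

V_out ≈ 0.503 V

Stage 2 presents R3+R4 = 87400 Ω as a load on stage 1's tap.
Stage 1's lower leg becomes R2‖(R3+R4) = 17260 Ω, so V_mid = 11.8 × 17260/18080 = 11.26 V.
Stage 2 is itself unloaded: V_out = V_mid × R4/(R3+R4) = 11.26 × 3900/87400 = 0.503 V.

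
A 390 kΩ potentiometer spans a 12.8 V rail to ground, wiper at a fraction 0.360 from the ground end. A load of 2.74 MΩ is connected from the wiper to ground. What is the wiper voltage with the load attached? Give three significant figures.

The wiper splits the pot into (1−α)R = 249.6 kΩ above and αR = 140.4 kΩ below.
Lower section ‖ load = 133.6 kΩ.
V_wiper = 12.8 × 133.6/(249.6 + 133.6) = 4.46 V.

V ≈ 4.46 V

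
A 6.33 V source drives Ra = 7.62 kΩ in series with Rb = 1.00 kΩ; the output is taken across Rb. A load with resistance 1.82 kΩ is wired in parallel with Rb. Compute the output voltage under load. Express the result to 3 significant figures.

The load sits in parallel with Rb: Rb‖R_L = (1.00 × 1.82) / (1.00 + 1.82) = 0.6454 kΩ.
V_out = 6.33 × 0.6454 / (7.62 + 0.6454) = 6.33 × 0.6454/8.265 = 0.494 V.

V_out ≈ 0.494 V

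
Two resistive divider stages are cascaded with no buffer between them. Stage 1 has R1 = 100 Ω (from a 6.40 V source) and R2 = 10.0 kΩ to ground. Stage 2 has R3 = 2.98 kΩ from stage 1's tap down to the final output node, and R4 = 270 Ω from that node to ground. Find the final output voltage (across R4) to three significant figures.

V_out ≈ 0.511 V

Stage 2 presents R3+R4 = 3250 Ω as a load on stage 1's tap.
Stage 1's lower leg becomes R2‖(R3+R4) = 2453 Ω, so V_mid = 6.40 × 2453/2553 = 6.149 V.
Stage 2 is itself unloaded: V_out = V_mid × R4/(R3+R4) = 6.149 × 270/3250 = 0.511 V.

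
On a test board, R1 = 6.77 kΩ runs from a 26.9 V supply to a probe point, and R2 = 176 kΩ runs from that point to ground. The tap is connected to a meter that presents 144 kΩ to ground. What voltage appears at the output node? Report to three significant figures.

V_out ≈ 24.8 V

The load sits in parallel with R2: R2‖R_L = (176 × 144) / (176 + 144) = 79.20 kΩ.
V_out = 26.9 × 79.20 / (6.77 + 79.20) = 26.9 × 79.20/85.97 = 24.8 V.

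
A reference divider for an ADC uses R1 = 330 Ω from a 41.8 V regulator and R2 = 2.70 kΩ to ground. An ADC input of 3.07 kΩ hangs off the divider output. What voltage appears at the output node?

The load sits in parallel with R2: R2‖R_L = (2700 × 3070) / (2700 + 3070) = 1437 Ω.
V_out = 41.8 × 1437 / (330 + 1437) = 41.8 × 1437/1767 = 34.0 V.

V_out ≈ 34.0 V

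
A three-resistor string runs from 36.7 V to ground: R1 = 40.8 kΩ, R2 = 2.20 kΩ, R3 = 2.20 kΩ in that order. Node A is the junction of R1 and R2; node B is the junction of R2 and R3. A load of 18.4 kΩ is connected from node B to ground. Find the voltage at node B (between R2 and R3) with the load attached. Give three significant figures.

V ≈ 1.60 V

At node B, R3 is in parallel with the load: R3‖R_L = 1.965 kΩ.
Below node A the resistance is R2 + (R3‖R_L) = 4.165 kΩ, so V_A = 36.7 × 4.165/44.97 = 3.399 V.
Then V_B = V_A × (R3‖R_L)/(R2 + R3‖R_L) = 3.399 × 1.965/4.165 = 1.60 V.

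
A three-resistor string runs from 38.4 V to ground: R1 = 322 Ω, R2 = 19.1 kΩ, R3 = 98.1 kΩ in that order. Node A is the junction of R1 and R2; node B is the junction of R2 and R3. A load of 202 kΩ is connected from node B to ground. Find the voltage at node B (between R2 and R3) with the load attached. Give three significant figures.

At node B, R3 is in parallel with the load: R3‖R_L = 66030 Ω.
Below node A the resistance is R2 + (R3‖R_L) = 85130 Ω, so V_A = 38.4 × 85130/85450 = 38.26 V.
Then V_B = V_A × (R3‖R_L)/(R2 + R3‖R_L) = 38.26 × 66030/85130 = 29.7 V.

V ≈ 29.7 V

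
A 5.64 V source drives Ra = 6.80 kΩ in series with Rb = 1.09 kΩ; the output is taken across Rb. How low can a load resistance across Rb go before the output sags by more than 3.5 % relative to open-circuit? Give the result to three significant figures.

Output resistance R_th = Ra‖Rb = (6800 × 1090)/7890 = 939.4 Ω.
The fractional drop is R_th/(R_th + R_L); requiring this ≤ 0.0350 gives R_L ≥ R_th(1/0.0350 − 1) = 939.4 × 27.57 = 25.9 kΩ.

R_L(min) ≈ 25.9 kΩ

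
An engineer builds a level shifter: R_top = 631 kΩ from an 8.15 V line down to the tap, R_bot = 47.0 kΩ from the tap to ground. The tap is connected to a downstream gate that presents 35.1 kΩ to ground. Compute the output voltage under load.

V_out ≈ 0.252 V

The load sits in parallel with R_bot: R_bot‖R_L = (47.0 × 35.1) / (47.0 + 35.1) = 20.09 kΩ.
V_out = 8.15 × 20.09 / (631 + 20.09) = 8.15 × 20.09/651.1 = 0.252 V.
(Unloaded it would have been 0.565 V.)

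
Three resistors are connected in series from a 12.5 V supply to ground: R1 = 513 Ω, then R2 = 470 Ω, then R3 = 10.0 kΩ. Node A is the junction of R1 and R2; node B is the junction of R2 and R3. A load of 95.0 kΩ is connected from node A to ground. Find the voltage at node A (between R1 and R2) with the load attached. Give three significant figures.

V ≈ 11.9 V

Below node A the series string R2+R3 = 10470 Ω sits in parallel with the 95000 Ω load: 9431 Ω.
V_A = 12.5 × 9431/(513 + 9431) = 11.9 V.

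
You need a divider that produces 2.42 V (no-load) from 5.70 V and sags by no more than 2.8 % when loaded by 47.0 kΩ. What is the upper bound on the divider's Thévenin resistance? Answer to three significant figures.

R_th ≤ 1.35 kΩ

Loading drop = R_th/(R_th + R_L) ≤ 0.0280, so R_th ≤ R_L · ε/(1−ε) = 47.0 kΩ × 0.0280/0.9720 = 1.35 kΩ.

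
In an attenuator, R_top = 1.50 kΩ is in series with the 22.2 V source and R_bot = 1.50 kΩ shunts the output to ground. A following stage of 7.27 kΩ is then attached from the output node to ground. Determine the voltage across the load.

The load sits in parallel with R_bot: R_bot‖R_L = (1.50 × 7.27) / (1.50 + 7.27) = 1.243 kΩ.
V_out = 22.2 × 1.243 / (1.50 + 1.243) = 22.2 × 1.243/2.743 = 10.1 V.

V_out ≈ 10.1 V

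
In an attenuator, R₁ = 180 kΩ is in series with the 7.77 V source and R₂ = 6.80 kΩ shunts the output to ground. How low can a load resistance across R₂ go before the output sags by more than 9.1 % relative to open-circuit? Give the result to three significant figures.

Output resistance R_th = R₁‖R₂ = (180 × 6.80)/186.8 = 6.552 kΩ.
The fractional drop is R_th/(R_th + R_L); requiring this ≤ 0.0910 gives R_L ≥ R_th(1/0.0910 − 1) = 6.552 × 9.989 = 65.5 kΩ.

R_L(min) ≈ 65.5 kΩ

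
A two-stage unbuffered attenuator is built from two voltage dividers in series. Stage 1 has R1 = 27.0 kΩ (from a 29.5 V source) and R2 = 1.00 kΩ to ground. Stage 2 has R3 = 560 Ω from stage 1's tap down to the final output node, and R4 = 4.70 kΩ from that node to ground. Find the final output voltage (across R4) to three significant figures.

V_out ≈ 0.796 V

Stage 2 presents R3+R4 = 5260 Ω as a load on stage 1's tap.
Stage 1's lower leg becomes R2‖(R3+R4) = 840.3 Ω, so V_mid = 29.5 × 840.3/27840 = 0.8903 V.
Stage 2 is itself unloaded: V_out = V_mid × R4/(R3+R4) = 0.8903 × 4700/5260 = 0.796 V.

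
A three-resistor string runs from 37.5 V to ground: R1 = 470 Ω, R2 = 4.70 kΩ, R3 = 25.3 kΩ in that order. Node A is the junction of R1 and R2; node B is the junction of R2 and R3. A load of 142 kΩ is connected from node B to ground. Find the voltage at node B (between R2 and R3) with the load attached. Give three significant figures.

At node B, R3 is in parallel with the load: R3‖R_L = 21470 Ω.
Below node A the resistance is R2 + (R3‖R_L) = 26170 Ω, so V_A = 37.5 × 26170/26640 = 36.84 V.
Then V_B = V_A × (R3‖R_L)/(R2 + R3‖R_L) = 36.84 × 21470/26170 = 30.2 V.

V ≈ 30.2 V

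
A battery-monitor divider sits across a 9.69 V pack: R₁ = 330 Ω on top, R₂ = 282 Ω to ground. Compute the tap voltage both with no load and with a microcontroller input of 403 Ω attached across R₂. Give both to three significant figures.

Unloaded: 4.46 V; loaded: 3.24 V

Open-circuit: V = 9.69 × 282/(330 + 282) = 4.46 V.
With the load, R₂ becomes R₂‖R_L = 165.9 Ω, so V = 9.69 × 165.9/495.9 = 3.24 V.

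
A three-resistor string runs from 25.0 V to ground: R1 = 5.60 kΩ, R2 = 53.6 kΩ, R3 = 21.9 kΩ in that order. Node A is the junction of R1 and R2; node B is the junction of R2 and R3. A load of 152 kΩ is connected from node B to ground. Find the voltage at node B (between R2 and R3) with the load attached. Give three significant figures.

At node B, R3 is in parallel with the load: R3‖R_L = 19.14 kΩ.
Below node A the resistance is R2 + (R3‖R_L) = 72.74 kΩ, so V_A = 25.0 × 72.74/78.34 = 23.21 V.
Then V_B = V_A × (R3‖R_L)/(R2 + R3‖R_L) = 23.21 × 19.14/72.74 = 6.11 V.

V ≈ 6.11 V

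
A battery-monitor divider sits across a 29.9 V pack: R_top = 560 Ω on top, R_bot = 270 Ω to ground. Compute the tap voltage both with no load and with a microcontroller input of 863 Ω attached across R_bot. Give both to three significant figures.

Unloaded: 9.73 V; loaded: 8.03 V

Open-circuit: V = 29.9 × 270/(560 + 270) = 9.73 V.
With the load, R_bot becomes R_bot‖R_L = 205.7 Ω, so V = 29.9 × 205.7/765.7 = 8.03 V.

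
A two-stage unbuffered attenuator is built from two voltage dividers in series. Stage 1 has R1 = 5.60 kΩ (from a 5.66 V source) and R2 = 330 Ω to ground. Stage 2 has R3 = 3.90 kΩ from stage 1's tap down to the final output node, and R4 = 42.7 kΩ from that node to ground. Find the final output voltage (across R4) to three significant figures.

Stage 2 presents R3+R4 = 46600 Ω as a load on stage 1's tap.
Stage 1's lower leg becomes R2‖(R3+R4) = 327.7 Ω, so V_mid = 5.66 × 327.7/5928 = 0.3129 V.
Stage 2 is itself unloaded: V_out = V_mid × R4/(R3+R4) = 0.3129 × 42700/46600 = 0.287 V.

V_out ≈ 0.287 V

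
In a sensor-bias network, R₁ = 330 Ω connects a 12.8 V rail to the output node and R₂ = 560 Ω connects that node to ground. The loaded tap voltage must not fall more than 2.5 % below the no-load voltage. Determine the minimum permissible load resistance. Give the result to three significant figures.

Output resistance R_th = R₁‖R₂ = (330 × 560)/890.0 = 207.6 Ω.
The fractional drop is R_th/(R_th + R_L); requiring this ≤ 0.0250 gives R_L ≥ R_th(1/0.0250 − 1) = 207.6 × 39.00 = 8.10 kΩ.

R_L(min) ≈ 8.10 kΩ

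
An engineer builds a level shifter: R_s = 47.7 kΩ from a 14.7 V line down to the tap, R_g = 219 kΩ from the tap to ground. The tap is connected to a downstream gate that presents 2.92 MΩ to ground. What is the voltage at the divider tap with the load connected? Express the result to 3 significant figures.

V_out ≈ 11.9 V

The load sits in parallel with R_g: R_g‖R_L = (219 × 2920) / (219 + 2920) = 203.7 kΩ.
V_out = 14.7 × 203.7 / (47.7 + 203.7) = 14.7 × 203.7/251.4 = 11.9 V.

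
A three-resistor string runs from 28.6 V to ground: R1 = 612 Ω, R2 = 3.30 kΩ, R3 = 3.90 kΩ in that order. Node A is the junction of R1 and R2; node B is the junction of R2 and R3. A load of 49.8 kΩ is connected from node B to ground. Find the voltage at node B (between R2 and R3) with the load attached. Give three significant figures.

At node B, R3 is in parallel with the load: R3‖R_L = 3617 Ω.
Below node A the resistance is R2 + (R3‖R_L) = 6917 Ω, so V_A = 28.6 × 6917/7529 = 26.28 V.
Then V_B = V_A × (R3‖R_L)/(R2 + R3‖R_L) = 26.28 × 3617/6917 = 13.7 V.

V ≈ 13.7 V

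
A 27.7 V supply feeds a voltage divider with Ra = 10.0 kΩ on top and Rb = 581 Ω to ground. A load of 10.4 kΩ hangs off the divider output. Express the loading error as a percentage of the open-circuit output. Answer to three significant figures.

5.02 %

The divider's output (Thévenin) resistance is Ra‖Rb = 549.1 Ω.
Fractional drop under load = R_th/(R_th + R_L) = 549.1 / (549.1 + 10400) = 0.05015.
So the output falls by 5.02 %.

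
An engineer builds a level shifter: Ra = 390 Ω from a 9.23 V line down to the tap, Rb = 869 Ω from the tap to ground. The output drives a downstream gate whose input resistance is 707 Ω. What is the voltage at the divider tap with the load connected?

V_out ≈ 4.61 V

The load sits in parallel with Rb: Rb‖R_L = (869 × 707) / (869 + 707) = 389.8 Ω.
V_out = 9.23 × 389.8 / (390 + 389.8) = 9.23 × 389.8/779.8 = 4.61 V.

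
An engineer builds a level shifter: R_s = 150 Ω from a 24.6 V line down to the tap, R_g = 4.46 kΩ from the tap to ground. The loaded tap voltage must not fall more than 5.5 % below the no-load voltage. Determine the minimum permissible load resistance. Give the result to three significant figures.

R_L(min) ≈ 2.49 kΩ

Output resistance R_th = R_s‖R_g = (150 × 4460)/4610 = 145.1 Ω.
The fractional drop is R_th/(R_th + R_L); requiring this ≤ 0.0550 gives R_L ≥ R_th(1/0.0550 − 1) = 145.1 × 17.18 = 2.49 kΩ.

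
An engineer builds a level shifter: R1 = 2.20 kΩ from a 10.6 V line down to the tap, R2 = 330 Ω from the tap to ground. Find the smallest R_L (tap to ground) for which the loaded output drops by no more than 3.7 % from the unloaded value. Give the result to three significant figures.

Output resistance R_th = R1‖R2 = (2200 × 330)/2530 = 287.0 Ω.
The fractional drop is R_th/(R_th + R_L); requiring this ≤ 0.0370 gives R_L ≥ R_th(1/0.0370 − 1) = 287.0 × 26.03 = 7.47 kΩ.

R_L(min) ≈ 7.47 kΩ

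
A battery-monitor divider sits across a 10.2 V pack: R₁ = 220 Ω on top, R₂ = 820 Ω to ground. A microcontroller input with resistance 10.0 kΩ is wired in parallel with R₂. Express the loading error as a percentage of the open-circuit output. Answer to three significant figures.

1.71 %

The divider's output (Thévenin) resistance is R₁‖R₂ = 173.5 Ω.
Fractional drop under load = R_th/(R_th + R_L) = 173.5 / (173.5 + 10000) = 0.01705.
So the output falls by 1.71 %.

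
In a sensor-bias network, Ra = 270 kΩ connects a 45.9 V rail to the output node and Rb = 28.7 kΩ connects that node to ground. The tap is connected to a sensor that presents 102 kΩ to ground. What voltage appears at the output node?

The load sits in parallel with Rb: Rb‖R_L = (28.7 × 102) / (28.7 + 102) = 22.40 kΩ.
V_out = 45.9 × 22.40 / (270 + 22.40) = 45.9 × 22.40/292.4 = 3.52 V.
(Unloaded it would have been 4.41 V.)

V_out ≈ 3.52 V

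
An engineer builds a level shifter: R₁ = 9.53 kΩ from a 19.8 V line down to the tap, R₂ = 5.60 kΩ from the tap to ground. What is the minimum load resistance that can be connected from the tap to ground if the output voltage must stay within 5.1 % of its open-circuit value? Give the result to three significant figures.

R_L(min) ≈ 65.6 kΩ

Output resistance R_th = R₁‖R₂ = (9.53 × 5.60)/15.13 = 3.527 kΩ.
The fractional drop is R_th/(R_th + R_L); requiring this ≤ 0.0510 gives R_L ≥ R_th(1/0.0510 − 1) = 3.527 × 18.61 = 65.6 kΩ.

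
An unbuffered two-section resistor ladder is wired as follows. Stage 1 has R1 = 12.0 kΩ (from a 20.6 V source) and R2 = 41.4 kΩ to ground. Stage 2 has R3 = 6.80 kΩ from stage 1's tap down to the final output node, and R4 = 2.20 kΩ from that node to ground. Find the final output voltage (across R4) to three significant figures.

V_out ≈ 1.92 V

Stage 2 presents R3+R4 = 9.000 kΩ as a load on stage 1's tap.
Stage 1's lower leg becomes R2‖(R3+R4) = 7.393 kΩ, so V_mid = 20.6 × 7.393/19.39 = 7.853 V.
Stage 2 is itself unloaded: V_out = V_mid × R4/(R3+R4) = 7.853 × 2.20/9.000 = 1.92 V.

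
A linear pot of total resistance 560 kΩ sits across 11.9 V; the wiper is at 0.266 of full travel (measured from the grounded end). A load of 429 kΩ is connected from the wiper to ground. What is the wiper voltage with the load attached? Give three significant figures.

The wiper splits the pot into (1−α)R = 411.0 kΩ above and αR = 149.0 kΩ below.
Lower section ‖ load = 110.6 kΩ.
V_wiper = 11.9 × 110.6/(411.0 + 110.6) = 2.52 V.

V ≈ 2.52 V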